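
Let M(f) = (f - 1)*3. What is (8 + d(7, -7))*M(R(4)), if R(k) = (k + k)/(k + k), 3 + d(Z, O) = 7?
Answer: 0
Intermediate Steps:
d(Z, O) = 4 (d(Z, O) = -3 + 7 = 4)
R(k) = 1 (R(k) = (2*k)/((2*k)) = (2*k)*(1/(2*k)) = 1)
M(f) = -3 + 3*f (M(f) = (-1 + f)*3 = -3 + 3*f)
(8 + d(7, -7))*M(R(4)) = (8 + 4)*(-3 + 3*1) = 12*(-3 + 3) = 12*0 = 0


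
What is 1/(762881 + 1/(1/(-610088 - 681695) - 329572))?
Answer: 425735506877/324785529220540854 ≈ 1.3108e-6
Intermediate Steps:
1/(762881 + 1/(1/(-610088 - 681695) - 329572)) = 1/(762881 + 1/(1/(-1291783) - 329572)) = 1/(762881 + 1/(-1/1291783 - 329572)) = 1/(762881 + 1/(-425735506877/1291783)) = 1/(762881 - 1291783/425735506877) = 1/(324785529220540854/425735506877) = 425735506877/324785529220540854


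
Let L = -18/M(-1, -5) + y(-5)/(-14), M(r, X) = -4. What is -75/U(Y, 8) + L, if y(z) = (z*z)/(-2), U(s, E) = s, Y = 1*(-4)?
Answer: 169/7 ≈ 24.143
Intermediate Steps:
Y = -4
y(z) = -z²/2 (y(z) = z²*(-½) = -z²/2)
L = 151/28 (L = -18/(-4) - ½*(-5)²/(-14) = -18*(-¼) - ½*25*(-1/14) = 9/2 - 25/2*(-1/14) = 9/2 + 25/28 = 151/28 ≈ 5.3929)
-75/U(Y, 8) + L = -75/(-4) + 151/28 = -¼*(-75) + 151/28 = 75/4 + 151/28 = 169/7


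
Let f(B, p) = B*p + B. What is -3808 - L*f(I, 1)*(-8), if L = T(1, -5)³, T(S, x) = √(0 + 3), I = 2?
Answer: -3808 + 96*√3 ≈ -3641.7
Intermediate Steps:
T(S, x) = √3
L = 3*√3 (L = (√3)³ = 3*√3 ≈ 5.1962)
f(B, p) = B + B*p
-3808 - L*f(I, 1)*(-8) = -3808 - (3*√3)*(2*(1 + 1))*(-8) = -3808 - (3*√3)*(2*2)*(-8) = -3808 - (3*√3)*4*(-8) = -3808 - 12*√3*(-8) = -3808 - (-96)*√3 = -3808 + 96*√3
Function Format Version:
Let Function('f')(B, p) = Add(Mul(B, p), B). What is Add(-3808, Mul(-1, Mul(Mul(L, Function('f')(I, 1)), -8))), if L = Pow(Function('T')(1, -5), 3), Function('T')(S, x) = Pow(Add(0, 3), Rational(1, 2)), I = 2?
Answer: Add(-3808, Mul(96, Pow(3, Rational(1, 2)))) ≈ -3641.7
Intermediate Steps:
Function('T')(S, x) = Pow(3, Rational(1, 2))
L = Mul(3, Pow(3, Rational(1, 2))) (L = Pow(Pow(3, Rational(1, 2)), 3) = Mul(3, Pow(3, Rational(1, 2))) ≈ 5.1962)
Function('f')(B, p) = Add(B, Mul(B, p))
Add(-3808, Mul(-1, Mul(Mul(L, Function('f')(I, 1)), -8))) = Add(-3808, Mul(-1, Mul(Mul(Mul(3, Pow(3, Rational(1, 2))), Mul(2, Add(1, 1))), -8))) = Add(-3808, Mul(-1, Mul(Mul(Mul(3, Pow(3, Rational(1, 2))), Mul(2, 2)), -8))) = Add(-3808, Mul(-1, Mul(Mul(Mul(3, Pow(3, Rational(1, 2))), 4), -8))) = Add(-3808, Mul(-1, Mul(Mul(12, Pow(3, Rational(1, 2))), -8))) = Add(-3808, Mul(-1, Mul(-96, Pow(3, Rational(1, 2))))) = Add(-3808, Mul(96, Pow(3, Rational(1, 2))))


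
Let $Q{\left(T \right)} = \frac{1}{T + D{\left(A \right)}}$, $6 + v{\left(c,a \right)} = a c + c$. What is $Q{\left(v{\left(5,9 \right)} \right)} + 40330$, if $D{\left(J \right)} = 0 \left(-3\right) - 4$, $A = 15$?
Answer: $\frac{1613201}{40} \approx 40330.0$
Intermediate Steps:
$D{\left(J \right)} = -4$ ($D{\left(J \right)} = 0 - 4 = -4$)
$v{\left(c,a \right)} = -6 + c + a c$ ($v{\left(c,a \right)} = -6 + \left(a c + c\right) = -6 + \left(c + a c\right) = -6 + c + a c$)
$Q{\left(T \right)} = \frac{1}{-4 + T}$ ($Q{\left(T \right)} = \frac{1}{T - 4} = \frac{1}{-4 + T}$)
$Q{\left(v{\left(5,9 \right)} \right)} + 40330 = \frac{1}{-4 + \left(-6 + 5 + 9 \cdot 5\right)} + 40330 = \frac{1}{-4 + \left(-6 + 5 + 45\right)} + 40330 = \frac{1}{-4 + 44} + 40330 = \frac{1}{40} + 40330 = \frac{1613201}{40}$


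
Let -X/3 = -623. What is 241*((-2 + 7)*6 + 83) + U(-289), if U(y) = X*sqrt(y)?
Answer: 27233 + 31773*I ≈ 27233.0 + 31773.0*I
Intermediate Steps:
X = 1869 (X = -3*(-623) = 1869)
U(y) = 1869*sqrt(y)
241*((-2 + 7)*6 + 83) + U(-289) = 241*((-2 + 7)*6 + 83) + 1869*sqrt(-289) = 241*(5*6 + 83) + 1869*(17*I) = 241*(30 + 83) + 31773*I = 241*113 + 31773*I = 27233 + 31773*I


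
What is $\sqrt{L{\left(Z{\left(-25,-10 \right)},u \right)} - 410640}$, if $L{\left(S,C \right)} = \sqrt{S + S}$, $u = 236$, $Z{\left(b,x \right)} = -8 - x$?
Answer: $i \sqrt{410638} \approx 640.81 i$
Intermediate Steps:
$L{\left(S,C \right)} = \sqrt{2} \sqrt{S}$ ($L{\left(S,C \right)} = \sqrt{2 S} = \sqrt{2} \sqrt{S}$)
$\sqrt{L{\left(Z{\left(-25,-10 \right)},u \right)} - 410640} = \sqrt{\sqrt{2} \sqrt{-8 - -10} - 410640} = \sqrt{\sqrt{2} \sqrt{-8 + 10} - 410640} = \sqrt{\sqrt{2} \sqrt{2} - 410640} = \sqrt{2 - 410640} = \sqrt{-410638} = i \sqrt{410638}$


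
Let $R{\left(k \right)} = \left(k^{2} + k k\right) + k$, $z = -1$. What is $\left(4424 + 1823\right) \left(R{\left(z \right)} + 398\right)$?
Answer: $2492553$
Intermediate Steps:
$R{\left(k \right)} = k + 2 k^{2}$ ($R{\left(k \right)} = \left(k^{2} + k^{2}\right) + k = 2 k^{2} + k = k + 2 k^{2}$)
$\left(4424 + 1823\right) \left(R{\left(z \right)} + 398\right) = \left(4424 + 1823\right) \left(- (1 + 2 \left(-1\right)) + 398\right) = 6247 \left(- (1 - 2) + 398\right) = 6247 \left(\left(-1\right) \left(-1\right) + 398\right) = 6247 \left(1 + 398\right) = 6247 \cdot 399 = 2492553$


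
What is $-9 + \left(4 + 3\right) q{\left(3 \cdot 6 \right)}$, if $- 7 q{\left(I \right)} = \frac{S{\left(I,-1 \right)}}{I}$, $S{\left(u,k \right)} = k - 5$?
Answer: $- \frac{26}{3} \approx -8.6667$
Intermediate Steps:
$S{\left(u,k \right)} = -5 + k$
$q{\left(I \right)} = \frac{6}{7 I}$ ($q{\left(I \right)} = - \frac{\left(-5 - 1\right) \frac{1}{I}}{7} = - \frac{\left(-6\right) \frac{1}{I}}{7} = \frac{6}{7 I}$)
$-9 + \left(4 + 3\right) q{\left(3 \cdot 6 \right)} = -9 + \left(4 + 3\right) \frac{6}{7 \cdot 3 \cdot 6} = -9 + 7 \frac{6}{7 \cdot 18} = -9 + 7 \cdot \frac{6}{7} \cdot \frac{1}{18} = -9 + 7 \cdot \frac{1}{21} = -9 + \frac{1}{3} = - \frac{26}{3}$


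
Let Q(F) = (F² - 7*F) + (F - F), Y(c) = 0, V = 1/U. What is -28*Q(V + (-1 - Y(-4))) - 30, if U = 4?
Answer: -771/4 ≈ -192.75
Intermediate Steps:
V = ¼ (V = 1/4 = ¼ ≈ 0.25000)
Q(F) = F² - 7*F (Q(F) = (F² - 7*F) + 0 = F² - 7*F)
-28*Q(V + (-1 - Y(-4))) - 30 = -28*(¼ + (-1 - 1*0))*(-7 + (¼ + (-1 - 1*0))) - 30 = -28*(¼ + (-1 + 0))*(-7 + (¼ + (-1 + 0))) - 30 = -28*(¼ - 1)*(-7 + (¼ - 1)) - 30 = -(-21)*(-7 - ¾) - 30 = -(-21)*(-31)/4 - 30 = -28*93/16 - 30 = -651/4 - 30 = -771/4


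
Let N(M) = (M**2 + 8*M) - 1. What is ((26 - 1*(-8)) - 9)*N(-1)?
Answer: -200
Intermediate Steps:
N(M) = -1 + M**2 + 8*M
((26 - 1*(-8)) - 9)*N(-1) = ((26 - 1*(-8)) - 9)*(-1 + (-1)**2 + 8*(-1)) = ((26 + 8) - 9)*(-1 + 1 - 8) = (34 - 9)*(-8) = 25*(-8) = -200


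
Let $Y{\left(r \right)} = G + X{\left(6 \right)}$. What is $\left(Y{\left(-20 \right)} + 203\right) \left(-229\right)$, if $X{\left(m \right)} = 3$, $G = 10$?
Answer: $-49464$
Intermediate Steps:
$Y{\left(r \right)} = 13$ ($Y{\left(r \right)} = 10 + 3 = 13$)
$\left(Y{\left(-20 \right)} + 203\right) \left(-229\right) = \left(13 + 203\right) \left(-229\right) = 216 \left(-229\right) = -49464$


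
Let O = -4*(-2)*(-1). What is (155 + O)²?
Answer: 21609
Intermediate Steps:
O = -8 (O = 8*(-1) = -8)
(155 + O)² = (155 - 8)² = 147² = 21609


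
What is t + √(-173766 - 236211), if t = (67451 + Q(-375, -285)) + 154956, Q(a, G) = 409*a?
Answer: 69032 + 3*I*√45553 ≈ 69032.0 + 640.29*I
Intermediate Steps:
t = 69032 (t = (67451 + 409*(-375)) + 154956 = (67451 - 153375) + 154956 = -85924 + 154956 = 69032)
t + √(-173766 - 236211) = 69032 + √(-173766 - 236211) = 69032 + √(-409977) = 69032 + 3*I*√45553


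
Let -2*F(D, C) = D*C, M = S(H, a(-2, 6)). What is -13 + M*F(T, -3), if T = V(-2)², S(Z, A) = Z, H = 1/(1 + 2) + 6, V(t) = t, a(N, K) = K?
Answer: 25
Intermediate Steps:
H = 19/3 (H = 1/3 + 6 = ⅓ + 6 = 19/3 ≈ 6.3333)
M = 19/3 ≈ 6.3333
T = 4 (T = (-2)² = 4)
F(D, C) = -C*D/2 (F(D, C) = -D*C/2 = -C*D/2)
-13 + M*F(T, -3) = -13 + 19*(-½*(-3)*4)/3 = -13 + (19/3)*6 = -13 + 38 = 25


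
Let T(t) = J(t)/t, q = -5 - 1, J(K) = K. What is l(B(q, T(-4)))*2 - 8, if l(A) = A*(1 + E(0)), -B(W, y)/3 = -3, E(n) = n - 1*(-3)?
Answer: 64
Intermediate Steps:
E(n) = 3 + n (E(n) = n + 3 = 3 + n)
q = -6
T(t) = 1 (T(t) = t/t = 1)
B(W, y) = 9 (B(W, y) = -3*(-3) = 9)
l(A) = 4*A (l(A) = A*(1 + (3 + 0)) = A*(1 + 3) = A*4 = 4*A)
l(B(q, T(-4)))*2 - 8 = (4*9)*2 - 8 = 36*2 - 8 = 72 - 8 = 64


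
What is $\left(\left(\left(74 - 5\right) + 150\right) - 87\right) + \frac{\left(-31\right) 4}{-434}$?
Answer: $\frac{926}{7} \approx 132.29$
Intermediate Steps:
$\left(\left(\left(74 - 5\right) + 150\right) - 87\right) + \frac{\left(-31\right) 4}{-434} = \left(\left(\left(74 - 5\right) + 150\right) - 87\right) - - \frac{2}{7} = \left(\left(69 + 150\right) - 87\right) + \frac{2}{7} = \left(219 - 87\right) + \frac{2}{7} = 132 + \frac{2}{7} = \frac{926}{7}$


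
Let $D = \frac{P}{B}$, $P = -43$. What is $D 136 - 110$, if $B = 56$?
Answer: $- \frac{1501}{7} \approx -214.43$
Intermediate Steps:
$D = - \frac{43}{56} \approx -0.76786$
$D 136 - 110 = \left(- \frac{43}{56}\right) 136 - 110 = - \frac{731}{7} - 110 = - \frac{1501}{7}$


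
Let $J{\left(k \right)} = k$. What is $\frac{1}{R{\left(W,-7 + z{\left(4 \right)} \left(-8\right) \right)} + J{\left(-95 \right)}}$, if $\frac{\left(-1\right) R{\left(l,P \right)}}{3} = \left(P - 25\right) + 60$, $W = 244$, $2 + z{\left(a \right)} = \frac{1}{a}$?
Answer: $- \frac{1}{221} \approx -0.0045249$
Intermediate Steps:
$z{\left(a \right)} = -2 + \frac{1}{a}$
$R{\left(l,P \right)} = -105 - 3 P$ ($R{\left(l,P \right)} = - 3 \left(\left(P - 25\right) + 60\right) = - 3 \left(\left(-25 + P\right) + 60\right) = - 3 \left(35 + P\right) = -105 - 3 P$)
$\frac{1}{R{\left(W,-7 + z{\left(4 \right)} \left(-8\right) \right)} + J{\left(-95 \right)}} = \frac{1}{\left(-105 - 3 \left(-7 + \left(-2 + \frac{1}{4}\right) \left(-8\right)\right)\right) - 95} = \frac{1}{\left(-105 - 3 \left(-7 - -14\right)\right) - 95} = \frac{1}{\left(-105 - 3 \left(-7 + 14\right)\right) - 95} = \frac{1}{\left(-105 - 21\right) - 95} = \frac{1}{-126 - 95} = \frac{1}{-221} = - \frac{1}{221}$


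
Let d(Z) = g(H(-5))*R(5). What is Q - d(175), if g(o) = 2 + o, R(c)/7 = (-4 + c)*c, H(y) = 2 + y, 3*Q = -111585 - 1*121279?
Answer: -232759/3 ≈ -77586.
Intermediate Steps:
Q = -232864/3 (Q = (-111585 - 1*121279)/3 = (-111585 - 121279)/3 = (⅓)*(-232864) = -232864/3 ≈ -77621.)
R(c) = 7*c*(-4 + c) (R(c) = 7*((-4 + c)*c) = 7*(c*(-4 + c)) = 7*c*(-4 + c))
d(Z) = -35 (d(Z) = (2 + (2 - 5))*(7*5*(-4 + 5)) = (2 - 3)*(7*5*1) = -1*35 = -35)
Q - d(175) = -232864/3 - 1*(-35) = -232864/3 + 35 = -232759/3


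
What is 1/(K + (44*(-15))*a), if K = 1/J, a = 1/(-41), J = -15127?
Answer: 620207/9983779 ≈ 0.062121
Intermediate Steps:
a = -1/41 ≈ -0.024390
K = -1/15127 (K = 1/(-15127) = -1/15127 ≈ -6.6107e-5)
1/(K + (44*(-15))*a) = 1/(-1/15127 + (44*(-15))*(-1/41)) = 1/(-1/15127 - 660*(-1/41)) = 1/(-1/15127 + 660/41) = 1/(9983779/620207) = 620207/9983779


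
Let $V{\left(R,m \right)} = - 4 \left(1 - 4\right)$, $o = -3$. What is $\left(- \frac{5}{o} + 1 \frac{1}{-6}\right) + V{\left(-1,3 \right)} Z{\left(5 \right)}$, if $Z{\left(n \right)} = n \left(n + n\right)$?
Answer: $\frac{1203}{2} \approx 601.5$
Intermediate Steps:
$V{\left(R,m \right)} = 12$ ($V{\left(R,m \right)} = \left(-4\right) \left(-3\right) = 12$)
$Z{\left(n \right)} = 2 n^{2}$ ($Z{\left(n \right)} = n 2 n = 2 n^{2}$)
$\left(- \frac{5}{o} + 1 \frac{1}{-6}\right) + V{\left(-1,3 \right)} Z{\left(5 \right)} = \left(- \frac{5}{-3} + 1 \frac{1}{-6}\right) + 12 \cdot 2 \cdot 5^{2} = \left(\left(-5\right) \left(- \frac{1}{3}\right) + 1 \left(- \frac{1}{6}\right)\right) + 12 \cdot 2 \cdot 25 = \left(\frac{5}{3} - \frac{1}{6}\right) + 12 \cdot 50 = \frac{3}{2} + 600 = \frac{1203}{2}$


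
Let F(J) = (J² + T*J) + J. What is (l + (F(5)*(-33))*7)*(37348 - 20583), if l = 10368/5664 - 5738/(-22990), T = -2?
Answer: -552697290803/7139 ≈ -7.7419e+7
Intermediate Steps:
F(J) = J² - J (F(J) = (J² - 2*J) + J = J² - J)
l = 74249/35695 (l = 10368*(1/5664) - 5738*(-1/22990) = 108/59 + 151/605 = 74249/35695 ≈ 2.0801)
(l + (F(5)*(-33))*7)*(37348 - 20583) = (74249/35695 + ((5*(-1 + 5))*(-33))*7)*(37348 - 20583) = (74249/35695 + ((5*4)*(-33))*7)*16765 = (74249/35695 + (20*(-33))*7)*16765 = (74249/35695 - 660*7)*16765 = (74249/35695 - 4620)*16765 = -164836651/35695*16765 = -552697290803/7139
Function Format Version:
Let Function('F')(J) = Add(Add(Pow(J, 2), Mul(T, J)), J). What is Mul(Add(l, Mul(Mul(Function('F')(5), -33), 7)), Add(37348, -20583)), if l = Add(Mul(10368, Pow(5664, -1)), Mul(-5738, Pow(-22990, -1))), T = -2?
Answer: Rational(-552697290803, 7139) ≈ -7.7419e+7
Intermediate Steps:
Function('F')(J) = Add(Pow(J, 2), Mul(-1, J)) (Function('F')(J) = Add(Add(Pow(J, 2), Mul(-2, J)), J) = Add(Pow(J, 2), Mul(-1, J)))
l = Rational(74249, 35695) (l = Add(Mul(10368, Rational(1, 5664)), Mul(-5738, Rational(-1, 22990))) = Add(Rational(108, 59), Rational(151, 605)) = Rational(74249, 35695) ≈ 2.0801)
Mul(Add(l, Mul(Mul(Function('F')(5), -33), 7)), Add(37348, -20583)) = Mul(Add(Rational(74249, 35695), Mul(Mul(Mul(5, Add(-1, 5)), -33), 7)), Add(37348, -20583)) = Mul(Add(Rational(74249, 35695), Mul(Mul(Mul(5, 4), -33), 7)), 16765) = Mul(Add(Rational(74249, 35695), Mul(Mul(20, -33), 7)), 16765) = Mul(Add(Rational(74249, 35695), Mul(-660, 7)), 16765) = Mul(Add(Rational(74249, 35695), -4620), 16765) = Mul(Rational(-164836651, 35695), 16765) = Rational(-552697290803, 7139)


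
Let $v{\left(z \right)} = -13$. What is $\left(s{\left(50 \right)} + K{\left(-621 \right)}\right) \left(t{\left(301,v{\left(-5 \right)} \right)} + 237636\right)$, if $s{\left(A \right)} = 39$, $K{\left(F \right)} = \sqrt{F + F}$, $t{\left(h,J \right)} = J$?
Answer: $9267297 + 712869 i \sqrt{138} \approx 9.2673 \cdot 10^{6} + 8.3743 \cdot 10^{6} i$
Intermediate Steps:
$K{\left(F \right)} = \sqrt{2} \sqrt{F}$ ($K{\left(F \right)} = \sqrt{2 F} = \sqrt{2} \sqrt{F}$)
$\left(s{\left(50 \right)} + K{\left(-621 \right)}\right) \left(t{\left(301,v{\left(-5 \right)} \right)} + 237636\right) = \left(39 + \sqrt{2} \sqrt{-621}\right) \left(-13 + 237636\right) = \left(39 + \sqrt{2} \cdot 3 i \sqrt{69}\right) 237623 = \left(39 + 3 i \sqrt{138}\right) 237623 = 9267297 + 712869 i \sqrt{138}$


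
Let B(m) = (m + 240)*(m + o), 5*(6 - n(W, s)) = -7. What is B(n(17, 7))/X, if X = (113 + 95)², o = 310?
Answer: 1963119/1081600 ≈ 1.8150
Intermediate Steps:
n(W, s) = 37/5 (n(W, s) = 6 - ⅕*(-7) = 6 + 7/5 = 37/5)
X = 43264 (X = 208² = 43264)
B(m) = (240 + m)*(310 + m) (B(m) = (m + 240)*(m + 310) = (240 + m)*(310 + m))
B(n(17, 7))/X = (74400 + (37/5)² + 550*(37/5))/43264 = (74400 + 1369/25 + 4070)*(1/43264) = (1963119/25)*(1/43264) = 1963119/1081600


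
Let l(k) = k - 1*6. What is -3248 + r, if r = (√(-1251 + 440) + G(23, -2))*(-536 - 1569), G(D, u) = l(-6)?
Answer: 22012 - 2105*I*√811 ≈ 22012.0 - 59946.0*I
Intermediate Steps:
l(k) = -6 + k (l(k) = k - 6 = -6 + k)
G(D, u) = -12 (G(D, u) = -6 - 6 = -12)
r = 25260 - 2105*I*√811 (r = (√(-1251 + 440) - 12)*(-536 - 1569) = (√(-811) - 12)*(-2105) = (I*√811 - 12)*(-2105) = (-12 + I*√811)*(-2105) = 25260 - 2105*I*√811 ≈ 25260.0 - 59946.0*I)
-3248 + r = -3248 + (25260 - 2105*I*√811) = 22012 - 2105*I*√811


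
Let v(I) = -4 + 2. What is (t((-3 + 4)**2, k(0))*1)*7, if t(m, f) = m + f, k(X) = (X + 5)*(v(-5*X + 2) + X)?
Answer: -63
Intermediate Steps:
v(I) = -2
k(X) = (-2 + X)*(5 + X) (k(X) = (X + 5)*(-2 + X) = (5 + X)*(-2 + X) = (-2 + X)*(5 + X))
t(m, f) = f + m
(t((-3 + 4)**2, k(0))*1)*7 = (((-10 + 0**2 + 3*0) + (-3 + 4)**2)*1)*7 = (((-10 + 0 + 0) + 1**2)*1)*7 = ((-10 + 1)*1)*7 = -9*1*7 = -9*7 = -63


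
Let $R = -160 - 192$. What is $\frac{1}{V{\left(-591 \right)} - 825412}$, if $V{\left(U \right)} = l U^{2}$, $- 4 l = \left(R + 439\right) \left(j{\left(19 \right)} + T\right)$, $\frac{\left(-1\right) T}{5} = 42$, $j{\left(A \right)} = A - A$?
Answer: $\frac{2}{3189031111} \approx 6.2715 \cdot 10^{-10}$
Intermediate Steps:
$j{\left(A \right)} = 0$
$T = -210$ ($T = \left(-5\right) 42 = -210$)
$R = -352$
$l = \frac{9135}{2}$ ($l = - \frac{\left(-352 + 439\right) \left(0 - 210\right)}{4} = - \frac{87 \left(-210\right)}{4} = \left(- \frac{1}{4}\right) \left(-18270\right) = \frac{9135}{2} \approx 4567.5$)
$V{\left(U \right)} = \frac{9135 U^{2}}{2}$
$\frac{1}{V{\left(-591 \right)} - 825412} = \frac{1}{\frac{9135 \left(-591\right)^{2}}{2} - 825412} = \frac{1}{\frac{9135}{2} \cdot 349281 - 825412} = \frac{1}{\frac{3190681935}{2} - 825412} = \frac{1}{\frac{3189031111}{2}} = \frac{2}{3189031111}$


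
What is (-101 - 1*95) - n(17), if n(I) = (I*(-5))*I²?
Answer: 24369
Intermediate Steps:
n(I) = -5*I³ (n(I) = (-5*I)*I² = -5*I³)
(-101 - 1*95) - n(17) = (-101 - 1*95) - (-5)*17³ = (-101 - 95) - (-5)*4913 = -196 - 1*(-24565) = -196 + 24565 = 24369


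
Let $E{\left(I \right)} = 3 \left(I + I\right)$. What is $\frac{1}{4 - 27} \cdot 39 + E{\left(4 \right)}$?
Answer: $\frac{513}{23} \approx 22.304$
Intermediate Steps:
$E{\left(I \right)} = 6 I$ ($E{\left(I \right)} = 3 \cdot 2 I = 6 I$)
$\frac{1}{4 - 27} \cdot 39 + E{\left(4 \right)} = \frac{1}{4 - 27} \cdot 39 + 6 \cdot 4 = \frac{1}{-23} \cdot 39 + 24 = \left(- \frac{1}{23}\right) 39 + 24 = - \frac{39}{23} + 24 = \frac{513}{23}$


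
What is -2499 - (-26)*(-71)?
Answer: -4345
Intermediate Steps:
-2499 - (-26)*(-71) = -2499 - 1*1846 = -2499 - 1846 = -4345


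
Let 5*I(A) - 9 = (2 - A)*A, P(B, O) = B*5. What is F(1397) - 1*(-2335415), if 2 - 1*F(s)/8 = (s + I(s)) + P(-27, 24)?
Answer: 27217123/5 ≈ 5.4434e+6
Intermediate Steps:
P(B, O) = 5*B
I(A) = 9/5 + A*(2 - A)/5 (I(A) = 9/5 + ((2 - A)*A)/5 = 9/5 + (A*(2 - A))/5 = 9/5 + A*(2 - A)/5)
F(s) = 5408/5 - 56*s/5 + 8*s²/5 (F(s) = 16 - 8*((s + (9/5 - s²/5 + 2*s/5)) + 5*(-27)) = 16 - 8*((9/5 - s²/5 + 7*s/5) - 135) = 16 - 8*(-666/5 - s²/5 + 7*s/5) = 16 + (5328/5 - 56*s/5 + 8*s²/5) = 5408/5 - 56*s/5 + 8*s²/5)
F(1397) - 1*(-2335415) = (5408/5 - 56/5*1397 + (8/5)*1397²) - 1*(-2335415) = (5408/5 - 78232/5 + (8/5)*1951609) + 2335415 = (5408/5 - 78232/5 + 15612872/5) + 2335415 = 15540048/5 + 2335415 = 27217123/5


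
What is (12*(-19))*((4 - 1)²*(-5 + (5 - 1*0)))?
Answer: 0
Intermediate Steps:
(12*(-19))*((4 - 1)²*(-5 + (5 - 1*0))) = -228*3²*(-5 + (5 + 0)) = -2052*(-5 + 5) = -2052*0 = -228*0 = 0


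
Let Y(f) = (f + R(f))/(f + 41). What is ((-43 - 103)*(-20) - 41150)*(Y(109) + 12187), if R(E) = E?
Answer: -6989468564/15 ≈ -4.6596e+8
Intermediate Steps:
Y(f) = 2*f/(41 + f) (Y(f) = (f + f)/(f + 41) = (2*f)/(41 + f) = 2*f/(41 + f))
((-43 - 103)*(-20) - 41150)*(Y(109) + 12187) = ((-43 - 103)*(-20) - 41150)*(2*109/(41 + 109) + 12187) = (-146*(-20) - 41150)*(2*109/150 + 12187) = (2920 - 41150)*(2*109*(1/150) + 12187) = -38230*(109/75 + 12187) = -38230*914134/75 = -6989468564/15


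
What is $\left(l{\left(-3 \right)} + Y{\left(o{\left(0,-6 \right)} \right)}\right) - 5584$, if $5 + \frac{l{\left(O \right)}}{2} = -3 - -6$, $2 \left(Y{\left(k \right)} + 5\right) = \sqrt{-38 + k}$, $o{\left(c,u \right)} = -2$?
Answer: $-5593 + i \sqrt{10} \approx -5593.0 + 3.1623 i$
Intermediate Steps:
$Y{\left(k \right)} = -5 + \frac{\sqrt{-38 + k}}{2}$
$l{\left(O \right)} = -4$ ($l{\left(O \right)} = -10 + 2 \left(-3 - -6\right) = -10 + 2 \left(-3 + 6\right) = -10 + 2 \cdot 3 = -10 + 6 = -4$)
$\left(l{\left(-3 \right)} + Y{\left(o{\left(0,-6 \right)} \right)}\right) - 5584 = \left(-4 - \left(5 - \frac{\sqrt{-38 - 2}}{2}\right)\right) - 5584 = \left(-4 - \left(5 - \frac{\sqrt{-40}}{2}\right)\right) - 5584 = \left(-4 - \left(5 - \frac{2 i \sqrt{10}}{2}\right)\right) - 5584 = \left(-4 - \left(5 - i \sqrt{10}\right)\right) - 5584 = \left(-9 + i \sqrt{10}\right) - 5584 = -5593 + i \sqrt{10}$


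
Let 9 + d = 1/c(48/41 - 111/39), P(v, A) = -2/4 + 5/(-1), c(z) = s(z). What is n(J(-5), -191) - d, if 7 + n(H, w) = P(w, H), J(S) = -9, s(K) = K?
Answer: -5185/1786 ≈ -2.9031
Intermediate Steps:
c(z) = z
P(v, A) = -11/2 (P(v, A) = -2*1/4 + 5*(-1) = -1/2 - 5 = -11/2)
n(H, w) = -25/2 (n(H, w) = -7 - 11/2 = -25/2)
d = -8570/893 (d = -9 + 1/(48/41 - 111/39) = -9 + 1/(48*(1/41) - 111*1/39) = -9 + 1/(48/41 - 37/13) = -9 + 1/(-893/533) = -9 - 533/893 = -8570/893 ≈ -9.5969)
n(J(-5), -191) - d = -25/2 - 1*(-8570/893) = -25/2 + 8570/893 = -5185/1786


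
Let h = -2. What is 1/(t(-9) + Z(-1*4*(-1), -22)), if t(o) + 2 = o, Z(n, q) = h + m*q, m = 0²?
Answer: -1/13 ≈ -0.076923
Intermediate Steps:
m = 0
Z(n, q) = -2 (Z(n, q) = -2 + 0*q = -2 + 0 = -2)
t(o) = -2 + o
1/(t(-9) + Z(-1*4*(-1), -22)) = 1/((-2 - 9) - 2) = 1/(-11 - 2) = 1/(-13) = -1/13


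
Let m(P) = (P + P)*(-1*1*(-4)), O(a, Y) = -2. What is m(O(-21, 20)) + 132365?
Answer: 132349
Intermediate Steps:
m(P) = 8*P (m(P) = (2*P)*(-1*(-4)) = (2*P)*4 = 8*P)
m(O(-21, 20)) + 132365 = 8*(-2) + 132365 = -16 + 132365 = 132349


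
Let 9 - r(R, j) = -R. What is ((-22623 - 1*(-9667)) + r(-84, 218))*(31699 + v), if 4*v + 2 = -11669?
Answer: -1500193875/4 ≈ -3.7505e+8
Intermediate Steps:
r(R, j) = 9 + R (r(R, j) = 9 - (-1)*R = 9 + R)
v = -11671/4 (v = -½ + (¼)*(-11669) = -½ - 11669/4 = -11671/4 ≈ -2917.8)
((-22623 - 1*(-9667)) + r(-84, 218))*(31699 + v) = ((-22623 - 1*(-9667)) + (9 - 84))*(31699 - 11671/4) = ((-22623 + 9667) - 75)*(115125/4) = (-12956 - 75)*(115125/4) = -13031*115125/4 = -1500193875/4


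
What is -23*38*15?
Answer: -13110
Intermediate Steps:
-23*38*15 = -874*15 = -13110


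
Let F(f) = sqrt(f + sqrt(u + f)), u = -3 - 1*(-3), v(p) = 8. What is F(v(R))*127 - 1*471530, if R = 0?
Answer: -471530 + 127*sqrt(8 + 2*sqrt(2)) ≈ -4.7111e+5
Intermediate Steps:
u = 0 (u = -3 + 3 = 0)
F(f) = sqrt(f + sqrt(f)) (F(f) = sqrt(f + sqrt(0 + f)) = sqrt(f + sqrt(f)))
F(v(R))*127 - 1*471530 = sqrt(8 + sqrt(8))*127 - 1*471530 = sqrt(8 + 2*sqrt(2))*127 - 471530 = 127*sqrt(8 + 2*sqrt(2)) - 471530 = -471530 + 127*sqrt(8 + 2*sqrt(2))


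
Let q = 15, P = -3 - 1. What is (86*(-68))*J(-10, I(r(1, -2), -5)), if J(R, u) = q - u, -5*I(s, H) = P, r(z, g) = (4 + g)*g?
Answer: -415208/5 ≈ -83042.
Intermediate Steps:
r(z, g) = g*(4 + g)
P = -4
I(s, H) = 4/5 (I(s, H) = -1/5*(-4) = 4/5)
J(R, u) = 15 - u
(86*(-68))*J(-10, I(r(1, -2), -5)) = (86*(-68))*(15 - 1*4/5) = -5848*(15 - 4/5) = -5848*71/5 = -415208/5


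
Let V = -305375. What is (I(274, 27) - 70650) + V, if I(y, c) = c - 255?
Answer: -376253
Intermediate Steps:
I(y, c) = -255 + c
(I(274, 27) - 70650) + V = ((-255 + 27) - 70650) - 305375 = (-228 - 70650) - 305375 = -70878 - 305375 = -376253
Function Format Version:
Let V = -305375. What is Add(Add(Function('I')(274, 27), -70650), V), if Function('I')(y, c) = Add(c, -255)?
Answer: -376253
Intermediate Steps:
Function('I')(y, c) = Add(-255, c)
Add(Add(Function('I')(274, 27), -70650), V) = Add(Add(Add(-255, 27), -70650), -305375) = Add(Add(-228, -70650), -305375) = Add(-70878, -305375) = -376253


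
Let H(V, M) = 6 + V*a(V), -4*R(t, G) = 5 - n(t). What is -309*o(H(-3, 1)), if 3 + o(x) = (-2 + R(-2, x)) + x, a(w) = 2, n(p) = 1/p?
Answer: 15759/8 ≈ 1969.9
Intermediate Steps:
R(t, G) = -5/4 + 1/(4*t) (R(t, G) = -(5 - 1/t)/4 = -5/4 + 1/(4*t))
H(V, M) = 6 + 2*V (H(V, M) = 6 + V*2 = 6 + 2*V)
o(x) = -51/8 + x (o(x) = -3 + ((-2 + (¼)*(1 - 5*(-2))/(-2)) + x) = -3 + ((-2 + (¼)*(-½)*(1 + 10)) + x) = -3 + ((-2 + (¼)*(-½)*11) + x) = -3 + ((-2 - 11/8) + x) = -3 + (-27/8 + x) = -51/8 + x)
-309*o(H(-3, 1)) = -309*(-51/8 + (6 + 2*(-3))) = -309*(-51/8 + (6 - 6)) = -309*(-51/8 + 0) = -309*(-51/8) = 15759/8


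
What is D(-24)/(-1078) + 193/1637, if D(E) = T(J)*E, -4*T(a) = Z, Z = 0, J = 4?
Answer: 193/1637 ≈ 0.11790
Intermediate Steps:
T(a) = 0 (T(a) = -1/4*0 = 0)
D(E) = 0 (D(E) = 0*E = 0)
D(-24)/(-1078) + 193/1637 = 0/(-1078) + 193/1637 = 0*(-1/1078) + 193*(1/1637) = 0 + 193/1637 = 193/1637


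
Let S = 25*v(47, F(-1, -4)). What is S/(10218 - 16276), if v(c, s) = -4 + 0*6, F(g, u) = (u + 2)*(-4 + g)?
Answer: 50/3029 ≈ 0.016507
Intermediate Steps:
F(g, u) = (-4 + g)*(2 + u) (F(g, u) = (2 + u)*(-4 + g) = (-4 + g)*(2 + u))
v(c, s) = -4 (v(c, s) = -4 + 0 = -4)
S = -100 (S = 25*(-4) = -100)
S/(10218 - 16276) = -100/(10218 - 16276) = -100/(-6058) = -100*(-1/6058) = 50/3029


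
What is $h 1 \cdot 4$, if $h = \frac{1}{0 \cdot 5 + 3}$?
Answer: $\frac{4}{3} \approx 1.3333$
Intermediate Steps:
$h = \frac{1}{3}$ ($h = \frac{1}{0 + 3} = \frac{1}{3} \approx 0.33333$)
$h 1 \cdot 4 = \frac{1 \cdot 4}{3} = \frac{1}{3} \cdot 4 = \frac{4}{3}$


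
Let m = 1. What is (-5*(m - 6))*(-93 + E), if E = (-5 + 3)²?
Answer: -2225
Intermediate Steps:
E = 4 (E = (-2)² = 4)
(-5*(m - 6))*(-93 + E) = (-5*(1 - 6))*(-93 + 4) = -5*(-5)*(-89) = 25*(-89) = -2225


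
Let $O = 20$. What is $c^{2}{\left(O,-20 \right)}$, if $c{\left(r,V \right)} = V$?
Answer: $400$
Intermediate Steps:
$c^{2}{\left(O,-20 \right)} = \left(-20\right)^{2} = 400$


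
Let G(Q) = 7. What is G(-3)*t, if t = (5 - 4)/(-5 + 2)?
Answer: -7/3 ≈ -2.3333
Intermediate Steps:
t = -1/3 (t = 1/(-3) = 1*(-1/3) = -1/3 ≈ -0.33333)
G(-3)*t = 7*(-1/3) = -7/3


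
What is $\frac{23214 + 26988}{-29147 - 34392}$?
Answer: $- \frac{50202}{63539} \approx -0.7901$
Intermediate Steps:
$\frac{23214 + 26988}{-29147 - 34392} = \frac{50202}{-63539} = 50202 \left(- \frac{1}{63539}\right) = - \frac{50202}{63539}$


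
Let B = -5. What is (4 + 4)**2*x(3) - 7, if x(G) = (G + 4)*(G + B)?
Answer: -903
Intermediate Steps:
x(G) = (-5 + G)*(4 + G) (x(G) = (G + 4)*(G - 5) = (4 + G)*(-5 + G) = (-5 + G)*(4 + G))
(4 + 4)**2*x(3) - 7 = (4 + 4)**2*(-20 + 3**2 - 1*3) - 7 = 8**2*(-20 + 9 - 3) - 7 = 64*(-14) - 7 = -896 - 7 = -903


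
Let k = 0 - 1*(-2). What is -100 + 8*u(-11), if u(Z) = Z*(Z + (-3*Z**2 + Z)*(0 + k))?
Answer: 66692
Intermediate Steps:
k = 2 (k = 0 + 2 = 2)
u(Z) = Z*(-6*Z**2 + 3*Z) (u(Z) = Z*(Z + (-3*Z**2 + Z)*(0 + 2)) = Z*(Z + (Z - 3*Z**2)*2) = Z*(Z + (-6*Z**2 + 2*Z)) = Z*(-6*Z**2 + 3*Z))
-100 + 8*u(-11) = -100 + 8*((-11)**2*(3 - 6*(-11))) = -100 + 8*(121*(3 + 66)) = -100 + 8*(121*69) = -100 + 8*8349 = -100 + 66792 = 66692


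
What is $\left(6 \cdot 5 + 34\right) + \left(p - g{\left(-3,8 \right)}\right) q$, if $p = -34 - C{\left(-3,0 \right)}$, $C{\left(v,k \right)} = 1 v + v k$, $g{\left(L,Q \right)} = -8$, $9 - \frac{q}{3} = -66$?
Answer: $-5111$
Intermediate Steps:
$q = 225$ ($q = 27 - -198 = 27 + 198 = 225$)
$C{\left(v,k \right)} = v + k v$
$p = -31$ ($p = -34 - - 3 \left(1 + 0\right) = -34 - \left(-3\right) 1 = -34 - -3 = -34 + 3 = -31$)
$\left(6 \cdot 5 + 34\right) + \left(p - g{\left(-3,8 \right)}\right) q = \left(6 \cdot 5 + 34\right) + \left(-31 - -8\right) 225 = \left(30 + 34\right) + \left(-31 + 8\right) 225 = 64 - 5175 = -5111$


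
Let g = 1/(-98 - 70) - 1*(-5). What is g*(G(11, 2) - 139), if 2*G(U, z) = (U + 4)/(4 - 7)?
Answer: -237437/336 ≈ -706.66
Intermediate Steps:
G(U, z) = -⅔ - U/6 (G(U, z) = ((U + 4)/(4 - 7))/2 = ((4 + U)/(-3))/2 = ((4 + U)*(-⅓))/2 = (-4/3 - U/3)/2 = -⅔ - U/6)
g = 839/168 (g = 1/(-168) + 5 = -1/168 + 5 = 839/168 ≈ 4.9940)
g*(G(11, 2) - 139) = 839*((-⅔ - ⅙*11) - 139)/168 = 839*((-⅔ - 11/6) - 139)/168 = 839*(-5/2 - 139)/168 = (839/168)*(-283/2) = -237437/336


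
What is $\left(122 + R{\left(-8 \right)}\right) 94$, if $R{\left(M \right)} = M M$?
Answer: $17484$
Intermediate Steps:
$R{\left(M \right)} = M^{2}$
$\left(122 + R{\left(-8 \right)}\right) 94 = \left(122 + \left(-8\right)^{2}\right) 94 = \left(122 + 64\right) 94 = 186 \cdot 94 = 17484$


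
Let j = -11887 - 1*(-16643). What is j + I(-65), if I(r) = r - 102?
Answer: 4589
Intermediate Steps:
I(r) = -102 + r
j = 4756 (j = -11887 + 16643 = 4756)
j + I(-65) = 4756 + (-102 - 65) = 4756 - 167 = 4589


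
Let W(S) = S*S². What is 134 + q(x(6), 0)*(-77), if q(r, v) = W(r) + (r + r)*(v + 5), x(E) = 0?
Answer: 134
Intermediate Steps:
W(S) = S³
q(r, v) = r³ + 2*r*(5 + v) (q(r, v) = r³ + (r + r)*(v + 5) = r³ + (2*r)*(5 + v) = r³ + 2*r*(5 + v))
134 + q(x(6), 0)*(-77) = 134 + (0*(10 + 0² + 2*0))*(-77) = 134 + (0*(10 + 0 + 0))*(-77) = 134 + (0*10)*(-77) = 134 + 0*(-77) = 134 + 0 = 134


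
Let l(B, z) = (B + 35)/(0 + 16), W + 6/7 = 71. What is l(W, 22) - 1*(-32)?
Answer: 270/7 ≈ 38.571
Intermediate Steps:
W = 491/7 (W = -6/7 + 71 = 491/7 ≈ 70.143)
l(B, z) = 35/16 + B/16 (l(B, z) = (35 + B)/16 = (35 + B)*(1/16) = 35/16 + B/16)
l(W, 22) - 1*(-32) = (35/16 + (1/16)*(491/7)) - 1*(-32) = (35/16 + 491/112) + 32 = 46/7 + 32 = 270/7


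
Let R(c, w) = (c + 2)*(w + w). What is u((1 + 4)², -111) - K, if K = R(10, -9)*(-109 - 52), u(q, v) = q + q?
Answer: -34726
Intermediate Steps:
u(q, v) = 2*q
R(c, w) = 2*w*(2 + c) (R(c, w) = (2 + c)*(2*w) = 2*w*(2 + c))
K = 34776 (K = (2*(-9)*(2 + 10))*(-109 - 52) = (2*(-9)*12)*(-161) = -216*(-161) = 34776)
u((1 + 4)², -111) - K = 2*(1 + 4)² - 1*34776 = 2*5² - 34776 = 2*25 - 34776 = 50 - 34776 = -34726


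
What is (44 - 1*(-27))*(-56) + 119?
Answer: -3857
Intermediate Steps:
(44 - 1*(-27))*(-56) + 119 = (44 + 27)*(-56) + 119 = 71*(-56) + 119 = -3976 + 119 = -3857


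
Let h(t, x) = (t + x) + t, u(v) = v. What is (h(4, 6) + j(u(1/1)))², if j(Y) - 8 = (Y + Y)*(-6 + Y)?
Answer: 144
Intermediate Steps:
j(Y) = 8 + 2*Y*(-6 + Y) (j(Y) = 8 + (Y + Y)*(-6 + Y) = 8 + (2*Y)*(-6 + Y) = 8 + 2*Y*(-6 + Y))
h(t, x) = x + 2*t
(h(4, 6) + j(u(1/1)))² = ((6 + 2*4) + (8 - 12/1 + 2*(1/1)²))² = ((6 + 8) + (8 - 12*1 + 2*1²))² = (14 + (8 - 12 + 2*1))² = (14 + (8 - 12 + 2))² = (14 - 2)² = 12² = 144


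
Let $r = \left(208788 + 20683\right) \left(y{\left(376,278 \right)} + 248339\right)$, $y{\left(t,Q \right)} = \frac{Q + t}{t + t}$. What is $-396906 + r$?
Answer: $\frac{21426886899905}{376} \approx 5.6986 \cdot 10^{10}$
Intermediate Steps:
$y{\left(t,Q \right)} = \frac{Q + t}{2 t}$
$r = \frac{21427036136561}{376}$ ($r = \left(208788 + 20683\right) \left(\frac{278 + 376}{2 \cdot 376} + 248339\right) = 229471 \left(\frac{1}{2} \cdot \frac{1}{376} \cdot 654 + 248339\right) = 229471 \left(\frac{327}{376} + 248339\right) = 229471 \cdot \frac{93375791}{376} = \frac{21427036136561}{376} \approx 5.6987 \cdot 10^{10}$)
$-396906 + r = -396906 + \frac{21427036136561}{376} = \frac{21426886899905}{376}$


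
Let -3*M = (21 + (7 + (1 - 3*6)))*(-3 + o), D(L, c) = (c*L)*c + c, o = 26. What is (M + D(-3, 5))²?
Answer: 214369/9 ≈ 23819.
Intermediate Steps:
D(L, c) = c + L*c² (D(L, c) = (L*c)*c + c = L*c² + c = c + L*c²)
M = -253/3 (M = -(21 + (7 + (1 - 3*6)))*(-3 + 26)/3 = -(21 + (7 + (1 - 18)))*23/3 = -(21 + (7 - 17))*23/3 = -(21 - 10)*23/3 = -11*23/3 = -⅓*253 = -253/3 ≈ -84.333)
(M + D(-3, 5))² = (-253/3 + 5*(1 - 3*5))² = (-253/3 + 5*(1 - 15))² = (-253/3 + 5*(-14))² = (-253/3 - 70)² = (-463/3)² = 214369/9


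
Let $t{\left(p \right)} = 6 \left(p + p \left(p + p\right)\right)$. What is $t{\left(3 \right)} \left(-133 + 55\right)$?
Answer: $-9828$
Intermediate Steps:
$t{\left(p \right)} = 6 p + 12 p^{2}$ ($t{\left(p \right)} = 6 \left(p + p 2 p\right) = 6 \left(p + 2 p^{2}\right) = 6 p + 12 p^{2}$)
$t{\left(3 \right)} \left(-133 + 55\right) = 6 \cdot 3 \left(1 + 2 \cdot 3\right) \left(-133 + 55\right) = 6 \cdot 3 \left(1 + 6\right) \left(-78\right) = 6 \cdot 3 \cdot 7 \left(-78\right) = 126 \left(-78\right) = -9828$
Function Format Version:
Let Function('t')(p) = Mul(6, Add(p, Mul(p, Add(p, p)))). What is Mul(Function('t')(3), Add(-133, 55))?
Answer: -9828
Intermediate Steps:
Function('t')(p) = Add(Mul(6, p), Mul(12, Pow(p, 2))) (Function('t')(p) = Mul(6, Add(p, Mul(p, Mul(2, p)))) = Mul(6, Add(p, Mul(2, Pow(p, 2)))) = Add(Mul(6, p), Mul(12, Pow(p, 2))))
Mul(Function('t')(3), Add(-133, 55)) = Mul(Mul(6, 3, Add(1, Mul(2, 3))), Add(-133, 55)) = Mul(Mul(6, 3, Add(1, 6)), -78) = Mul(Mul(6, 3, 7), -78) = Mul(126, -78) = -9828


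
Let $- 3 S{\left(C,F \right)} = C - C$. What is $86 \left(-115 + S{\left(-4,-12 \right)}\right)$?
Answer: $-9890$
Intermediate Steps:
$S{\left(C,F \right)} = 0$ ($S{\left(C,F \right)} = - \frac{C - C}{3} = \left(- \frac{1}{3}\right) 0 = 0$)
$86 \left(-115 + S{\left(-4,-12 \right)}\right) = 86 \left(-115 + 0\right) = 86 \left(-115\right) = -9890$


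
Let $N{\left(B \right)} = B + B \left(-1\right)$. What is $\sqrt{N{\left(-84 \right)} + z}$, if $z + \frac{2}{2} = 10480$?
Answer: $\sqrt{10479} \approx 102.37$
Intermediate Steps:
$N{\left(B \right)} = 0$ ($N{\left(B \right)} = B - B = 0$)
$z = 10479$ ($z = -1 + 10480 = 10479$)
$\sqrt{N{\left(-84 \right)} + z} = \sqrt{0 + 10479} = \sqrt{10479}$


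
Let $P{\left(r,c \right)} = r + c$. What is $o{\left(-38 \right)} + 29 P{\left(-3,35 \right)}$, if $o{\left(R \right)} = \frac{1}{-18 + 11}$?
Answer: $\frac{6495}{7} \approx 927.86$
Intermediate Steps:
$P{\left(r,c \right)} = c + r$
$o{\left(R \right)} = - \frac{1}{7}$ ($o{\left(R \right)} = \frac{1}{-7} = - \frac{1}{7}$)
$o{\left(-38 \right)} + 29 P{\left(-3,35 \right)} = - \frac{1}{7} + 29 \left(35 - 3\right) = - \frac{1}{7} + 29 \cdot 32 = - \frac{1}{7} + 928 = \frac{6495}{7}$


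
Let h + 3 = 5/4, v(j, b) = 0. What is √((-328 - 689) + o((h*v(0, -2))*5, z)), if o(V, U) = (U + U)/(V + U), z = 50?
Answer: I*√1015 ≈ 31.859*I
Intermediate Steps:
h = -7/4 (h = -3 + 5/4 = -7/4 ≈ -1.7500)
o(V, U) = 2*U/(U + V) (o(V, U) = (2*U)/(U + V) = 2*U/(U + V))
√((-328 - 689) + o((h*v(0, -2))*5, z)) = √((-328 - 689) + 2*50/(50 - 7/4*0*5)) = √(-1017 + 2*50/(50 + 0*5)) = √(-1017 + 2*50/(50 + 0)) = √(-1017 + 2*50/50) = √(-1017 + 2*50*(1/50)) = √(-1017 + 2) = √(-1015) = I*√1015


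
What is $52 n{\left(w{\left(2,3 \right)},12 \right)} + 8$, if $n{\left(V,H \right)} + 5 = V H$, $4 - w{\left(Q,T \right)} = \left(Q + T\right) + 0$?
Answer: $-876$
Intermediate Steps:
$w{\left(Q,T \right)} = 4 - Q - T$ ($w{\left(Q,T \right)} = 4 - \left(\left(Q + T\right) + 0\right) = 4 - \left(Q + T\right) = 4 - Q - T$)
$n{\left(V,H \right)} = -5 + H V$ ($n{\left(V,H \right)} = -5 + V H = -5 + H V$)
$52 n{\left(w{\left(2,3 \right)},12 \right)} + 8 = 52 \left(-5 + 12 \left(4 - 2 - 3\right)\right) + 8 = 52 \left(-5 + 12 \left(-1\right)\right) + 8 = 52 \left(-5 - 12\right) + 8 = 52 \left(-17\right) + 8 = -884 + 8 = -876$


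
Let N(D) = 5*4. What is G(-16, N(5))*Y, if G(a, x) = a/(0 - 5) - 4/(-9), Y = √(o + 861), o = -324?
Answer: 164*√537/45 ≈ 84.454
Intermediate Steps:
N(D) = 20
Y = √537 (Y = √(-324 + 861) = √537 ≈ 23.173)
G(a, x) = 4/9 - a/5 (G(a, x) = a/(-5) - 4*(-⅑) = a*(-⅕) + 4/9 = -a/5 + 4/9 = 4/9 - a/5)
G(-16, N(5))*Y = (4/9 - ⅕*(-16))*√537 = (4/9 + 16/5)*√537 = 164*√537/45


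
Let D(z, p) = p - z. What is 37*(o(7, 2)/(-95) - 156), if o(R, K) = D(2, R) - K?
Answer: -548451/95 ≈ -5773.2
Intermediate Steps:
o(R, K) = -2 + R - K (o(R, K) = (R - 1*2) - K = (R - 2) - K = (-2 + R) - K = -2 + R - K)
37*(o(7, 2)/(-95) - 156) = 37*((-2 + 7 - 1*2)/(-95) - 156) = 37*((-2 + 7 - 2)*(-1/95) - 156) = 37*(3*(-1/95) - 156) = 37*(-3/95 - 156) = 37*(-14823/95) = -548451/95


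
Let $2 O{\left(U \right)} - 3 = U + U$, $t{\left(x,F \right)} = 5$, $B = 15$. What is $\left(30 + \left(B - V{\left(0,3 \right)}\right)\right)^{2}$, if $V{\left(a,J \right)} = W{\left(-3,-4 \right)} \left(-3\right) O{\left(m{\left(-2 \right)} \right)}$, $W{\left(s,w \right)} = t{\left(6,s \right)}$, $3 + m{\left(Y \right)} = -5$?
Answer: $\frac{11025}{4} \approx 2756.3$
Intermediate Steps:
$m{\left(Y \right)} = -8$ ($m{\left(Y \right)} = -3 - 5 = -8$)
$W{\left(s,w \right)} = 5$
$O{\left(U \right)} = \frac{3}{2} + U$ ($O{\left(U \right)} = \frac{3}{2} + \frac{U + U}{2} = \frac{3}{2} + \frac{2 U}{2} = \frac{3}{2} + U$)
$V{\left(a,J \right)} = \frac{195}{2}$ ($V{\left(a,J \right)} = 5 \left(-3\right) \left(\frac{3}{2} - 8\right) = \left(-15\right) \left(- \frac{13}{2}\right) = \frac{195}{2}$)
$\left(30 + \left(B - V{\left(0,3 \right)}\right)\right)^{2} = \left(30 + \left(15 - \frac{195}{2}\right)\right)^{2} = \left(30 - \frac{165}{2}\right)^{2} = \left(- \frac{105}{2}\right)^{2} = \frac{11025}{4}$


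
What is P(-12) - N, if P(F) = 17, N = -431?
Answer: 448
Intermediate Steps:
P(-12) - N = 17 - 1*(-431) = 17 + 431 = 448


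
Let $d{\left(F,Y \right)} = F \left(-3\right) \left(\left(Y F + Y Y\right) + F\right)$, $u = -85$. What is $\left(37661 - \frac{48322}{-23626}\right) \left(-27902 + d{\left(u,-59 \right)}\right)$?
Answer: $\frac{941838837203262}{11813} \approx 7.9729 \cdot 10^{10}$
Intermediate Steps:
$d{\left(F,Y \right)} = - 3 F \left(F + Y^{2} + F Y\right)$ ($d{\left(F,Y \right)} = - 3 F \left(\left(F Y + Y^{2}\right) + F\right) = - 3 F \left(\left(Y^{2} + F Y\right) + F\right) = - 3 F \left(F + Y^{2} + F Y\right)$)
$\left(37661 - \frac{48322}{-23626}\right) \left(-27902 + d{\left(u,-59 \right)}\right) = \left(37661 - \frac{48322}{-23626}\right) \left(-27902 - - 255 \left(-85 + \left(-59\right)^{2} - -5015\right)\right) = \left(37661 - - \frac{24161}{11813}\right) \left(-27902 - - 255 \left(-85 + 3481 + 5015\right)\right) = \left(37661 + \frac{24161}{11813}\right) \left(-27902 - \left(-255\right) 8411\right) = \frac{444913554 \left(-27902 + 2144805\right)}{11813} = \frac{444913554}{11813} \cdot 2116903 = \frac{941838837203262}{11813}$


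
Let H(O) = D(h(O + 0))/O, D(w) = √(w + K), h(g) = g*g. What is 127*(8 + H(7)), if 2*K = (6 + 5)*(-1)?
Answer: 1016 + 127*√174/14 ≈ 1135.7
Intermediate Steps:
K = -11/2 (K = ((6 + 5)*(-1))/2 = (11*(-1))/2 = (½)*(-11) = -11/2 ≈ -5.5000)
h(g) = g²
D(w) = √(-11/2 + w) (D(w) = √(w - 11/2) = √(-11/2 + w))
H(O) = √(-22 + 4*O²)/(2*O) (H(O) = (√(-22 + 4*(O + 0)²)/2)/O = (√(-22 + 4*O²)/2)/O = √(-22 + 4*O²)/(2*O))
127*(8 + H(7)) = 127*(8 + (½)*√(-22 + 4*7²)/7) = 127*(8 + (½)*(⅐)*√(-22 + 4*49)) = 127*(8 + (½)*(⅐)*√(-22 + 196)) = 127*(8 + (½)*(⅐)*√174) = 127*(8 + √174/14) = 1016 + 127*√174/14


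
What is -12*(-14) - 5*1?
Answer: 163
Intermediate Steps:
-12*(-14) - 5*1 = 168 - 5 = 163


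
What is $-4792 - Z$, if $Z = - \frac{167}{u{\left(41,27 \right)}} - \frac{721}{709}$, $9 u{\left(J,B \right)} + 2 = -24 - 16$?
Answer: $- \frac{47910507}{9926} \approx -4826.8$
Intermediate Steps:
$u{\left(J,B \right)} = - \frac{14}{3}$ ($u{\left(J,B \right)} = - \frac{2}{9} + \frac{-24 - 16}{9} = - \frac{2}{9} + \frac{1}{9} \left(-40\right) = - \frac{2}{9} - \frac{40}{9} = - \frac{14}{3}$)
$Z = \frac{345115}{9926}$ ($Z = - \frac{167}{- \frac{14}{3}} - \frac{721}{709} = \left(-167\right) \left(- \frac{3}{14}\right) - \frac{721}{709} = \frac{501}{14} - \frac{721}{709} = \frac{345115}{9926} \approx 34.769$)
$-4792 - Z = -4792 - \frac{345115}{9926} = - \frac{47910507}{9926}$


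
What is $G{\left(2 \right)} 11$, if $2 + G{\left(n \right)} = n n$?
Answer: $22$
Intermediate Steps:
$G{\left(n \right)} = -2 + n^{2}$ ($G{\left(n \right)} = -2 + n n = -2 + n^{2}$)
$G{\left(2 \right)} 11 = \left(-2 + 2^{2}\right) 11 = \left(-2 + 4\right) 11 = 2 \cdot 11 = 22$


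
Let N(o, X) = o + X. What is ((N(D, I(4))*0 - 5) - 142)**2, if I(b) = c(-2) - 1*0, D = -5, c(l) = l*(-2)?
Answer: 21609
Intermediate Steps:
c(l) = -2*l
I(b) = 4 (I(b) = -2*(-2) - 1*0 = 4 + 0 = 4)
N(o, X) = X + o
((N(D, I(4))*0 - 5) - 142)**2 = (((4 - 5)*0 - 5) - 142)**2 = ((-1*0 - 5) - 142)**2 = ((0 - 5) - 142)**2 = (-5 - 142)**2 = (-147)**2 = 21609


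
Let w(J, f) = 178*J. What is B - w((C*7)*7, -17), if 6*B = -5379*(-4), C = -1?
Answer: 12308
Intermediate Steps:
B = 3586 (B = (-5379*(-4))/6 = (⅙)*21516 = 3586)
B - w((C*7)*7, -17) = 3586 - 178*-1*7*7 = 3586 - 178*(-7*7) = 3586 - 178*(-49) = 3586 - 1*(-8722) = 3586 + 8722 = 12308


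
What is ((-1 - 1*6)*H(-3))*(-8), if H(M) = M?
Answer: -168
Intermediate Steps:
((-1 - 1*6)*H(-3))*(-8) = ((-1 - 1*6)*(-3))*(-8) = ((-1 - 6)*(-3))*(-8) = -7*(-3)*(-8) = 21*(-8) = -168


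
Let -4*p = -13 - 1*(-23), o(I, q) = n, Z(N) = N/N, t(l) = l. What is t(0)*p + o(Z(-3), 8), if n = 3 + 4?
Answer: 7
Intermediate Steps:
n = 7
Z(N) = 1
o(I, q) = 7
p = -5/2 (p = -(-13 - 1*(-23))/4 = -(-13 + 23)/4 = -1/4*10 = -5/2 ≈ -2.5000)
t(0)*p + o(Z(-3), 8) = 0*(-5/2) + 7 = 0 + 7 = 7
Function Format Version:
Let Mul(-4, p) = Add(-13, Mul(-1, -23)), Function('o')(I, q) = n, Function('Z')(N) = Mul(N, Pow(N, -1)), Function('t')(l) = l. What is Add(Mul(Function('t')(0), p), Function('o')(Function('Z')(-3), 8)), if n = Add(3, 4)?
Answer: 7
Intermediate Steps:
n = 7
Function('Z')(N) = 1
Function('o')(I, q) = 7
p = Rational(-5, 2) (p = Mul(Rational(-1, 4), Add(-13, Mul(-1, -23))) = Mul(Rational(-1, 4), Add(-13, 23)) = Mul(Rational(-1, 4), 10) = Rational(-5, 2) ≈ -2.5000)
Add(Mul(Function('t')(0), p), Function('o')(Function('Z')(-3), 8)) = Add(Mul(0, Rational(-5, 2)), 7) = Add(0, 7) = 7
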